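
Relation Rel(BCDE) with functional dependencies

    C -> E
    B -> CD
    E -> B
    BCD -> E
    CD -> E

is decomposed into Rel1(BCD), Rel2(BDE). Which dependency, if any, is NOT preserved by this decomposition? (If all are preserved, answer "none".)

none

C → E: restricted closure across fragments reaches E.
B → CD lies within Rel1.
E → B lies within Rel2.
BCD → E: restricted closure across fragments reaches E.
CD → E: restricted closure across fragments reaches E.
Every dependency is enforceable on the fragments, so the decomposition is dependency-preserving.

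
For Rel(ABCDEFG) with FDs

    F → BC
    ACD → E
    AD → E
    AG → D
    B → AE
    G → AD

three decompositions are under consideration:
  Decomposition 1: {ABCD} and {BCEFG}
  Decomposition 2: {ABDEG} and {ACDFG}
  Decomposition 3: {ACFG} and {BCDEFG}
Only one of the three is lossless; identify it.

Decomposition 1: common = {BC}, closure = {ABCE} → lossy.
Decomposition 2: common = {ADG}, closure = {ADEG} → lossy.
Decomposition 3: common = {CFG}, closure = {ABCDEFG} → lossless.

Decomposition 3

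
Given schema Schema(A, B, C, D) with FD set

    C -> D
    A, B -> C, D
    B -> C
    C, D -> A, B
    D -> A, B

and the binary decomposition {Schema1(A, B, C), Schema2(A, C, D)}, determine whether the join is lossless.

Common attributes: Schema1 ∩ Schema2 = {A, C}.
Closure of {A, C}: C → D applies, adding D; C, D → A, B applies, adding B. So (A, C)⁺ = {A, B, C, D}.
This closure contains every attribute of Schema1, so Schema1 ∩ Schema2 → Schema1. The join is lossless.

Yes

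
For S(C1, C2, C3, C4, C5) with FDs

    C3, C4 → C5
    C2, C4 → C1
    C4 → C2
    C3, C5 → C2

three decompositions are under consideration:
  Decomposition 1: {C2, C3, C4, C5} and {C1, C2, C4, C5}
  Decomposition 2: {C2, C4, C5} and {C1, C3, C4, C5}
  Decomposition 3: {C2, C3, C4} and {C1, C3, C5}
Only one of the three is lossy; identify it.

Decomposition 3

Decomposition 1: common = {C2, C4, C5}, closure = {C1, C2, C4, C5} → lossless.
Decomposition 2: common = {C4, C5}, closure = {C1, C2, C4, C5} → lossless.
Decomposition 3: common = {C3}, closure = {C3} → lossy.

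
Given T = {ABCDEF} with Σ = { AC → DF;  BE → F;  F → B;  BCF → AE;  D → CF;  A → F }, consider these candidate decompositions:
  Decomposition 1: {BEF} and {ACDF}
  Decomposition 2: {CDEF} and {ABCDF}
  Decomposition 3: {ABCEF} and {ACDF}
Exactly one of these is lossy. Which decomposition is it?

Decomposition 1: common = {F}, closure = {BF} → lossy.
Decomposition 2: common = {CDF}, closure = {ABCDEF} → lossless.
Decomposition 3: common = {ACF}, closure = {ABCDEF} → lossless.

Decomposition 1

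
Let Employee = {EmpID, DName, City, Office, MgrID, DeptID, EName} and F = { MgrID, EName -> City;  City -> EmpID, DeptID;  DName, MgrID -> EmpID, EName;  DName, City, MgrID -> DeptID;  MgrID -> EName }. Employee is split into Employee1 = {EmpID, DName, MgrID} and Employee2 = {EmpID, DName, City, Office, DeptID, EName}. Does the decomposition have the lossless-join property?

No

Common attributes: Employee1 ∩ Employee2 = {EmpID, DName}.
No dependency enlarges {EmpID, DName}, so (EmpID, DName)⁺ = {EmpID, DName}.
The closure contains neither all of Employee1 = {EmpID, DName, MgrID} nor all of Employee2 = {EmpID, DName, City, Office, DeptID, EName}, so the common attributes are not a superkey of either fragment. The join is lossy.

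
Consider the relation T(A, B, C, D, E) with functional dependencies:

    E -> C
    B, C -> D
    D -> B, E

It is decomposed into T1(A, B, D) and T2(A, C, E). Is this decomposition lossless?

Common attributes: T1 ∩ T2 = {A}.
No dependency enlarges {A}, so (A)⁺ = {A}.
The closure contains neither all of T1 = {A, B, D} nor all of T2 = {A, C, E}, so the common attributes are not a superkey of either fragment. The join is lossy.

No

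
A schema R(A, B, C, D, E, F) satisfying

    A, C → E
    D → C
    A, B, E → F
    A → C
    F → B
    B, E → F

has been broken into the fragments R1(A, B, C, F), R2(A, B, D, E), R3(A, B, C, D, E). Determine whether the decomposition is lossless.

Yes

Chase test. Columns are A, B, C, D, E, F; row i has aⱼ where attribute j ∈ Ri, else bᵢⱼ.
Initial tableau (one row per fragment):
  row 1: a1 a2 a3 b14 b15 a6
  row 2: a1 a2 b23 a4 a5 b26
  row 3: a1 a2 a3 a4 a5 b36
Rows 1 and 3 agree on A, C; apply A, C→E and equate their E entries.
Rows 2 and 3 agree on D; apply D→C and equate their C entries.
Rows 1 and 2 agree on A, B, E; apply A, B, E→F and equate their F entries.
Rows 1 and 3 agree on A, B, E; apply A, B, E→F and equate their F entries.
Row 2 is now all distinguished symbols — the join is lossless.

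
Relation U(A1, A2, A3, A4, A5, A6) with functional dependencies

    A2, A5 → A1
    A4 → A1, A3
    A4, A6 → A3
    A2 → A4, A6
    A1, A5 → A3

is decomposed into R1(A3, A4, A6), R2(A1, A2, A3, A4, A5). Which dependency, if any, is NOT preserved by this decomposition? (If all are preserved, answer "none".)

A2 → A4, A6

Check A2 → A4, A6: no single fragment contains all of {A2, A4, A6}, and the restricted closure of {A2} across the fragments never reaches {A4, A6}.
A2, A5 → A1 is preserved.
A4 → A1, A3 is preserved.
A4, A6 → A3 is preserved.
A1, A5 → A3 is preserved.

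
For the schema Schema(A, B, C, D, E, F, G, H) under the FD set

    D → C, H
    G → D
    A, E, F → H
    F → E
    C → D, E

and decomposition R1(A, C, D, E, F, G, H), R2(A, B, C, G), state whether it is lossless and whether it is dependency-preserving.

lossy but dependency-preserving

Lossless test: (A, C, G)⁺ = {A, C, D, E, G, H}, which is a superkey of neither fragment — lossy.
Dependency preservation: every FD's attributes lie within a single fragment, so each can be enforced locally — preserved.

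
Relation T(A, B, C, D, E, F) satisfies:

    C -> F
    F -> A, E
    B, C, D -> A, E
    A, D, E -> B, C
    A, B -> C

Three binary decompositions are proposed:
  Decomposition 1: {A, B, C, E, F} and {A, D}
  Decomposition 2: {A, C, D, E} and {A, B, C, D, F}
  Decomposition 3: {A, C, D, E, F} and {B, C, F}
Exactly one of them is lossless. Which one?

Decomposition 1: common = {A}, closure = {A} → lossy.
Decomposition 2: common = {A, C, D}, closure = {A, B, C, D, E, F} → lossless.
Decomposition 3: common = {C, F}, closure = {A, C, E, F} → lossy.

Decomposition 2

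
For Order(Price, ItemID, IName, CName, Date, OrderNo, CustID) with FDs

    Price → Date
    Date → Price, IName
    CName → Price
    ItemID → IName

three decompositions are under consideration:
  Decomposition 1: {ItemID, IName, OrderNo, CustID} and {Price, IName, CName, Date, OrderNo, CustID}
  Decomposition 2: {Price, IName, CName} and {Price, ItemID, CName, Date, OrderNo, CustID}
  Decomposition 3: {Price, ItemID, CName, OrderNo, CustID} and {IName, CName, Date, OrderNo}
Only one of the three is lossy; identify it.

Decomposition 1: common = {IName, OrderNo, CustID}, closure = {IName, OrderNo, CustID} → lossy.
Decomposition 2: common = {Price, CName}, closure = {Price, IName, CName, Date} → lossless.
Decomposition 3: common = {CName, OrderNo}, closure = {Price, IName, CName, Date, OrderNo} → lossless.

Decomposition 1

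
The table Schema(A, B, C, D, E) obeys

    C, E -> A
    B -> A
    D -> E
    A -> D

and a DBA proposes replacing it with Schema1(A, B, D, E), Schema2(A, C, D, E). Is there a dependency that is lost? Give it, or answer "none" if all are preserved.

C, E → A lies within Schema2.
B → A lies within Schema1.
D → E lies within Schema1.
A → D lies within Schema1.
Every dependency is enforceable on the fragments, so the decomposition is dependency-preserving.

none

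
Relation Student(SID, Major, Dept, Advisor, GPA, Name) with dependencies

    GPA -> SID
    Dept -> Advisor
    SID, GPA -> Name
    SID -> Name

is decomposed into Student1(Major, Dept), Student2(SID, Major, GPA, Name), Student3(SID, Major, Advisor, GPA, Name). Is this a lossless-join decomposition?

Chase test. Columns are SID, Major, Dept, Advisor, GPA, Name; row i has aⱼ where attribute j ∈ Studenti, else bᵢⱼ.
Initial tableau (one row per fragment):
  row 1: b11 a2 a3 b14 b15 b16
  row 2: a1 a2 b23 b24 a5 a6
  row 3: a1 a2 b33 a4 a5 a6
No row becomes fully distinguished — the join is lossy.

No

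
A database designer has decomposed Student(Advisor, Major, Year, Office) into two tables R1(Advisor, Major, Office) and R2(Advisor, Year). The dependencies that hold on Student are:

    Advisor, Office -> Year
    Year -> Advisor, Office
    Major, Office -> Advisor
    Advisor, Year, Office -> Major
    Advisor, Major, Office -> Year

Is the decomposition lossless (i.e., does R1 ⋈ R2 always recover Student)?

No

Common attributes: R1 ∩ R2 = {Advisor}.
No dependency enlarges {Advisor}, so (Advisor)⁺ = {Advisor}.
The closure contains neither all of R1 = {Advisor, Major, Office} nor all of R2 = {Advisor, Year}, so the common attributes are not a superkey of either fragment. The join is lossy.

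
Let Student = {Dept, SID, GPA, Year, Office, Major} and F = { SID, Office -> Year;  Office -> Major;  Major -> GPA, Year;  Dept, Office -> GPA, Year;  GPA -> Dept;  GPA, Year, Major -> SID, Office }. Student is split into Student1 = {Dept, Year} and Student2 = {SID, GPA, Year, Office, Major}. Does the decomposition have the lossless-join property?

No

Common attributes: Student1 ∩ Student2 = {Year}.
No dependency enlarges {Year}, so (Year)⁺ = {Year}.
The closure contains neither all of Student1 = {Dept, Year} nor all of Student2 = {SID, GPA, Year, Office, Major}, so the common attributes are not a superkey of either fragment. The join is lossy.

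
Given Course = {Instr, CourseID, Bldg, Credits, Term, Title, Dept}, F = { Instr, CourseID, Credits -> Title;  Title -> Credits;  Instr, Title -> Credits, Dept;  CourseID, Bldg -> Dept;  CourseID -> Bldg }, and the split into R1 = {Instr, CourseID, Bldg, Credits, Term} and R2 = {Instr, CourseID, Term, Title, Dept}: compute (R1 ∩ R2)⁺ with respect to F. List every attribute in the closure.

Instr, CourseID, Bldg, Term, Dept

R1 ∩ R2 = {Instr, CourseID, Term}.
CourseID → Bldg applies, adding Bldg
CourseID, Bldg → Dept applies, adding Dept
Closure: {Instr, CourseID, Bldg, Term, Dept}.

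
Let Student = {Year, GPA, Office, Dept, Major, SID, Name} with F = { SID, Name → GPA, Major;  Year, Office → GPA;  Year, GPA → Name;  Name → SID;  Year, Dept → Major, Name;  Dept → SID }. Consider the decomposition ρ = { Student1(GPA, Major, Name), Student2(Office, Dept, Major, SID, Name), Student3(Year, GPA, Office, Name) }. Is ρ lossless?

No

Chase test. Columns are Year, GPA, Office, Dept, Major, SID, Name; row i has aⱼ where attribute j ∈ Studenti, else bᵢⱼ.
Initial tableau (one row per fragment):
  row 1: b11 a2 b13 b14 a5 b16 a7
  row 2: b21 b22 a3 a4 a5 a6 a7
  row 3: a1 a2 a3 b34 b35 b36 a7
Rows 1 and 2 agree on Name; apply Name→SID and equate their SID entries.
Rows 1 and 3 agree on Name; apply Name→SID and equate their SID entries.
Rows 1 and 2 agree on SID, Name; apply SID, Name→GPA, Major and equate their GPA, Major entries.
Rows 1 and 3 agree on SID, Name; apply SID, Name→GPA, Major and equate their GPA, Major entries.
No row becomes fully distinguished — the join is lossy.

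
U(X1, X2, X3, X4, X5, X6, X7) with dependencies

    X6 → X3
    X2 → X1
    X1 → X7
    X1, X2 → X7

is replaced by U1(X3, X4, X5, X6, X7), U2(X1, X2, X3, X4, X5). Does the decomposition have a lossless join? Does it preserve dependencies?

Lossless test: (X3, X4, X5)⁺ = {X3, X4, X5}, which is a superkey of neither fragment — lossy.
Dependency preservation: the restricted closure of {X1} across the fragments never reaches {X7}, so X1 → X7 cannot be enforced without a join — not preserved.

lossy and not dependency-preserving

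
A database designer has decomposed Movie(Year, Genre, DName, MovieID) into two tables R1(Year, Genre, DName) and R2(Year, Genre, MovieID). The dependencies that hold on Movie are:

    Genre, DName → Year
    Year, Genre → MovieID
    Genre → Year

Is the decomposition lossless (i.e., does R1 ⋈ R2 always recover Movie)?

Common attributes: R1 ∩ R2 = {Year, Genre}.
Closure of {Year, Genre}: Year, Genre → MovieID applies, adding MovieID. So (Year, Genre)⁺ = {Year, Genre, MovieID}.
This closure contains every attribute of R2, so R1 ∩ R2 → R2. The join is lossless.

Yes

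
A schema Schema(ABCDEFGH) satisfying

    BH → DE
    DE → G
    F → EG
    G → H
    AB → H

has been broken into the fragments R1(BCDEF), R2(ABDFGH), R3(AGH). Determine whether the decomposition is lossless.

Chase test. Columns are ABCDEFGH; row i has aⱼ where attribute j ∈ Ri, else bᵢⱼ.
Initial tableau (one row per fragment):
  row 1: b11 a2 a3 a4 a5 a6 b17 b18
  row 2: a1 a2 b23 a4 b25 a6 a7 a8
  row 3: a1 b32 b33 b34 b35 b36 a7 a8
Rows 1 and 2 agree on F; apply F→EG and equate their EG entries.
Rows 1 and 2 agree on G; apply G→H and equate their H entries.
No row becomes fully distinguished — the join is lossy.

No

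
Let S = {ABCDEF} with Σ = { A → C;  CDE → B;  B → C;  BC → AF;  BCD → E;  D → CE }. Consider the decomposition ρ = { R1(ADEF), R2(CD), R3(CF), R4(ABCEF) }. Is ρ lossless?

No

Chase test. Columns are ABCDEF; row i has aⱼ where attribute j ∈ Ri, else bᵢⱼ.
Initial tableau (one row per fragment):
  row 1: a1 b12 b13 a4 a5 a6
  row 2: b21 b22 a3 a4 b25 b26
  row 3: b31 b32 a3 b34 b35 a6
  row 4: a1 a2 a3 b44 a5 a6
Rows 1 and 4 agree on A; apply A→C and equate their C entries.
Rows 1 and 2 agree on D; apply D→CE and equate their CE entries.
Rows 1 and 2 agree on CDE; apply CDE→B and equate their B entries.
Rows 1 and 2 agree on BC; apply BC→AF and equate their AF entries.
No row becomes fully distinguished — the join is lossy.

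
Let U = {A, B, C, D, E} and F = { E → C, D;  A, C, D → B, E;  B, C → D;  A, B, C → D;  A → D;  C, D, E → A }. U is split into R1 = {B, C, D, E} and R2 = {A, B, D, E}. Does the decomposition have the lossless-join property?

Yes

Common attributes: R1 ∩ R2 = {B, D, E}.
Closure of {B, D, E}: E → C, D applies, adding C; C, D, E → A applies, adding A. So (B, D, E)⁺ = {A, B, C, D, E}.
This closure contains every attribute of R1, so R1 ∩ R2 → R1. The join is lossless.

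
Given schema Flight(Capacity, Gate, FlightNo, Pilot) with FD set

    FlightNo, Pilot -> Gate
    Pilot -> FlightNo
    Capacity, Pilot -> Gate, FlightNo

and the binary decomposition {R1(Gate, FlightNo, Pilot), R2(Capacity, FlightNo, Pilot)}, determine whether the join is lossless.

Yes

Common attributes: R1 ∩ R2 = {FlightNo, Pilot}.
Closure of {FlightNo, Pilot}: FlightNo, Pilot → Gate applies, adding Gate. So (FlightNo, Pilot)⁺ = {Gate, FlightNo, Pilot}.
This closure contains every attribute of R1, so R1 ∩ R2 → R1. The join is lossless.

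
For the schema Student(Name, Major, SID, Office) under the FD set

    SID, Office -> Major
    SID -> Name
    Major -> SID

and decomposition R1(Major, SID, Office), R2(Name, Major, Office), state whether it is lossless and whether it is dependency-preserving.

Lossless test: (Major, Office)⁺ = {Name, Major, SID, Office}, which contains all of one fragment — lossless.
Dependency preservation: the restricted closure of {SID} across the fragments never reaches {Name}, so SID → Name cannot be enforced without a join — not preserved.

lossless but not dependency-preserving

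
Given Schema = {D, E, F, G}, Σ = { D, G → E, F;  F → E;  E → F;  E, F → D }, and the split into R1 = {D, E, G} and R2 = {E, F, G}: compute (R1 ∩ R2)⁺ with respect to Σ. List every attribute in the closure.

R1 ∩ R2 = {E, G}.
E → F applies, adding F
E, F → D applies, adding D
Closure: {D, E, F, G}.

D, E, F, G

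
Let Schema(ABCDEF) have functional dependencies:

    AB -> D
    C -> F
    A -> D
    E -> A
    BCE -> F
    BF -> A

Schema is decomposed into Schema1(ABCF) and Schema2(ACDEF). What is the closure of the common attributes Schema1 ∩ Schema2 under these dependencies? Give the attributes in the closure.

Schema1 ∩ Schema2 = {ACF}.
A → D applies, adding D
Closure: {ACDF}.

ACDF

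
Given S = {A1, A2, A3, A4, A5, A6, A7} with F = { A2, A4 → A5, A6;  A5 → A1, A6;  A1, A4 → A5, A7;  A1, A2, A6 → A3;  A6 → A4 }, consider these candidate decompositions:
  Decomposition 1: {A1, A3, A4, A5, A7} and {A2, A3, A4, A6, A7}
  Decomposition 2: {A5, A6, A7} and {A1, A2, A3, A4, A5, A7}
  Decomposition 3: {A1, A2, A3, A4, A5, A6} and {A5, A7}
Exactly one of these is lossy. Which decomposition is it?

Decomposition 1: common = {A3, A4, A7}, closure = {A3, A4, A7} → lossy.
Decomposition 2: common = {A5, A7}, closure = {A1, A4, A5, A6, A7} → lossless.
Decomposition 3: common = {A5}, closure = {A1, A4, A5, A6, A7} → lossless.

Decomposition 1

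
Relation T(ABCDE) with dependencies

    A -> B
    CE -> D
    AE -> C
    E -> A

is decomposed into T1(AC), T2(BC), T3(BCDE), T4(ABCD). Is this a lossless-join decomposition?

No

Chase test. Columns are ABCDE; row i has aⱼ where attribute j ∈ Ti, else bᵢⱼ.
Initial tableau (one row per fragment):
  row 1: a1 b12 a3 b14 b15
  row 2: b21 a2 a3 b24 b25
  row 3: b31 a2 a3 a4 a5
  row 4: a1 a2 a3 a4 b45
Rows 1 and 4 agree on A; apply A→B and equate their B entries.
No row becomes fully distinguished — the join is lossy.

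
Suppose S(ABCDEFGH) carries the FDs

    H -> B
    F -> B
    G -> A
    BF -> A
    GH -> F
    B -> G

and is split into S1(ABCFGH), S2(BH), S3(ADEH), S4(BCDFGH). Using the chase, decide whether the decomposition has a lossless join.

Chase test. Columns are ABCDEFGH; row i has aⱼ where attribute j ∈ Si, else bᵢⱼ.
Initial tableau (one row per fragment):
  row 1: a1 a2 a3 b14 b15 a6 a7 a8
  row 2: b21 a2 b23 b24 b25 b26 b27 a8
  row 3: a1 b32 b33 a4 a5 b36 b37 a8
  row 4: b41 a2 a3 a4 b45 a6 a7 a8
Rows 1 and 3 agree on H; apply H→B and equate their B entries.
Rows 1 and 4 agree on G; apply G→A and equate their A entries.
Rows 1 and 2 agree on B; apply B→G and equate their G entries.
Rows 1 and 3 agree on B; apply B→G and equate their G entries.
Rows 1 and 2 agree on G; apply G→A and equate their A entries.
Rows 1 and 2 agree on GH; apply GH→F and equate their F entries.
Rows 1 and 3 agree on GH; apply GH→F and equate their F entries.
No row becomes fully distinguished — the join is lossy.

No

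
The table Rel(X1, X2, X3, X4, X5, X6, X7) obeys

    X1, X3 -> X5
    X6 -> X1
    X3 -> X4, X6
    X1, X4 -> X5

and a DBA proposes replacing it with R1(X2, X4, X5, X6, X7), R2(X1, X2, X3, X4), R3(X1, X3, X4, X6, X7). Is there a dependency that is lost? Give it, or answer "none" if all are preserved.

Check X1, X4 → X5: no single fragment contains all of {X1, X4, X5}, and the restricted closure of {X1, X4} across the fragments never reaches {X5}.
X1, X3 → X5 is preserved.
X6 → X1 is preserved.
X3 → X4, X6 is preserved.

X1, X4 -> X5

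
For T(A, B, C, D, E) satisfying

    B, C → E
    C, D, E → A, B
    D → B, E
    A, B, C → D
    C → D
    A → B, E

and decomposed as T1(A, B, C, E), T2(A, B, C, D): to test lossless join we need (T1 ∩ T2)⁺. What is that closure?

T1 ∩ T2 = {A, B, C}.
B, C → E applies, adding E
A, B, C → D applies, adding D
Closure: {A, B, C, D, E}.

A, B, C, D, E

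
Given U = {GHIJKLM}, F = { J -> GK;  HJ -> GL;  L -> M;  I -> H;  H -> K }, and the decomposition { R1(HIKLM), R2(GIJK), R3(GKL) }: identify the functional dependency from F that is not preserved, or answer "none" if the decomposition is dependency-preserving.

HJ -> GL

Check HJ → GL: no single fragment contains all of {GHJL}, and the restricted closure of {HJ} across the fragments never reaches {GL}.
J → GK is preserved.
L → M is preserved.
I → H is preserved.
H → K is preserved.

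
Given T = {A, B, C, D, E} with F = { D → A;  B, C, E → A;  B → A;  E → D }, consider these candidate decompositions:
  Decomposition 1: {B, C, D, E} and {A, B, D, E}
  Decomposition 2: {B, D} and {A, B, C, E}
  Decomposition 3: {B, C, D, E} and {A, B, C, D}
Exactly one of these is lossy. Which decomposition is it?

Decomposition 1: common = {B, D, E}, closure = {A, B, D, E} → lossless.
Decomposition 2: common = {B}, closure = {A, B} → lossy.
Decomposition 3: common = {B, C, D}, closure = {A, B, C, D} → lossless.

Decomposition 2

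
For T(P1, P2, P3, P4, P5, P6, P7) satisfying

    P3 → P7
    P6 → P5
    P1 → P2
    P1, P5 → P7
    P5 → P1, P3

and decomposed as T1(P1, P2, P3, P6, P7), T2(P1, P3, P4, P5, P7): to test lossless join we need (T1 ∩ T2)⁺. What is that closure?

T1 ∩ T2 = {P1, P3, P7}.
P1 → P2 applies, adding P2
Closure: {P1, P2, P3, P7}.

P1, P2, P3, P7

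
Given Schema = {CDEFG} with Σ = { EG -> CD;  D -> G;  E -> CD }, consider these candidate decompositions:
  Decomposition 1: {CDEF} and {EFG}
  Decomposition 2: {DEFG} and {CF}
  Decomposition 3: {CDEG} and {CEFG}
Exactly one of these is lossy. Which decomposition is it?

Decomposition 2

Decomposition 1: common = {EF}, closure = {CDEFG} → lossless.
Decomposition 2: common = {F}, closure = {F} → lossy.
Decomposition 3: common = {CEG}, closure = {CDEG} → lossless.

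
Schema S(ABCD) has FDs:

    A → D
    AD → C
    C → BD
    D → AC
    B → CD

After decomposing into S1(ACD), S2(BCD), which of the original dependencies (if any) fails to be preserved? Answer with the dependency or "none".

A → D lies within S1.
AD → C lies within S1.
C → BD lies within S2.
D → AC lies within S1.
B → CD lies within S2.
Every dependency is enforceable on the fragments, so the decomposition is dependency-preserving.

none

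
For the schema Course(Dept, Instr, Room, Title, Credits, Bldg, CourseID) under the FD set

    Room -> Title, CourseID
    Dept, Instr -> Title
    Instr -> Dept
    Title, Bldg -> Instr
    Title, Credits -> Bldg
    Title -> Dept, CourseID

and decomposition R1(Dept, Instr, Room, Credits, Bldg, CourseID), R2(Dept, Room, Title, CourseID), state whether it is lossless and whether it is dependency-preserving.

lossless but not dependency-preserving

Lossless test: (Dept, Room, CourseID)⁺ = {Dept, Room, Title, CourseID}, which contains all of one fragment — lossless.
Dependency preservation: the restricted closure of {Dept, Instr} across the fragments never reaches {Title}, so Dept, Instr → Title cannot be enforced without a join — not preserved.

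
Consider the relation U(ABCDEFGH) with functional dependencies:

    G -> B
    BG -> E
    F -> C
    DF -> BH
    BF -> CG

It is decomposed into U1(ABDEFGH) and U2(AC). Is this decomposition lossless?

Common attributes: U1 ∩ U2 = {A}.
No dependency enlarges {A}, so (A)⁺ = {A}.
The closure contains neither all of U1 = {ABDEFGH} nor all of U2 = {AC}, so the common attributes are not a superkey of either fragment. The join is lossy.

No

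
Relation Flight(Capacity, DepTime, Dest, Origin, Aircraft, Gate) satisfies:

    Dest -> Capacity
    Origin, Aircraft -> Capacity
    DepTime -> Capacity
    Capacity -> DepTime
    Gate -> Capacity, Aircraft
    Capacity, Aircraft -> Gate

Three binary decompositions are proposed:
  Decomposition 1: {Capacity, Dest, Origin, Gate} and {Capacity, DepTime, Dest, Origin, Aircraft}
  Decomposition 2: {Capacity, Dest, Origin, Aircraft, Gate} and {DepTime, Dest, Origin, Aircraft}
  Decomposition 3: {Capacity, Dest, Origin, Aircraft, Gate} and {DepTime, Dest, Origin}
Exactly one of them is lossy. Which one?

Decomposition 1: common = {Capacity, Dest, Origin}, closure = {Capacity, DepTime, Dest, Origin} → lossy.
Decomposition 2: common = {Dest, Origin, Aircraft}, closure = {Capacity, DepTime, Dest, Origin, Aircraft, Gate} → lossless.
Decomposition 3: common = {Dest, Origin}, closure = {Capacity, DepTime, Dest, Origin} → lossless.

Decomposition 1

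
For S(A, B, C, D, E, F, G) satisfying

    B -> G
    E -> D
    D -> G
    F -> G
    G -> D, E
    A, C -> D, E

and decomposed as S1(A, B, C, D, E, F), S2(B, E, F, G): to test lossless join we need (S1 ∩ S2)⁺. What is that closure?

S1 ∩ S2 = {B, E, F}.
B → G applies, adding G
E → D applies, adding D
Closure: {B, D, E, F, G}.

B, D, E, F, G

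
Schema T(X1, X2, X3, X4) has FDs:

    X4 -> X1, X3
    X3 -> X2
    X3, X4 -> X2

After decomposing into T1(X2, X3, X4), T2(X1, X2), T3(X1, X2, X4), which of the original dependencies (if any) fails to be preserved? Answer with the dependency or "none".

X4 → X1, X3: restricted closure across fragments reaches X1, X3.
X3 → X2 lies within T1.
X3, X4 → X2 lies within T1.
Every dependency is enforceable on the fragments, so the decomposition is dependency-preserving.

none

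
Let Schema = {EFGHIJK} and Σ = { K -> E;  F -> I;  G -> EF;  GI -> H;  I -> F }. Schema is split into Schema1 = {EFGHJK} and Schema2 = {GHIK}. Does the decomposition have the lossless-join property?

Common attributes: Schema1 ∩ Schema2 = {GHK}.
Closure of {GHK}: K → E applies, adding E; G → EF applies, adding F; F → I applies, adding I. So (GHK)⁺ = {EFGHIK}.
This closure contains every attribute of Schema2, so Schema1 ∩ Schema2 → Schema2. The join is lossless.

Yes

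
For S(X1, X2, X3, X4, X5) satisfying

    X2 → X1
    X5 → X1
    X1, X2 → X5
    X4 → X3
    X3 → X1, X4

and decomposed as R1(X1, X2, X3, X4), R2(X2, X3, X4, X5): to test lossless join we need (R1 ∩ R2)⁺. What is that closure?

X1, X2, X3, X4, X5

R1 ∩ R2 = {X2, X3, X4}.
X2 → X1 applies, adding X1
X1, X2 → X5 applies, adding X5
Closure: {X1, X2, X3, X4, X5}.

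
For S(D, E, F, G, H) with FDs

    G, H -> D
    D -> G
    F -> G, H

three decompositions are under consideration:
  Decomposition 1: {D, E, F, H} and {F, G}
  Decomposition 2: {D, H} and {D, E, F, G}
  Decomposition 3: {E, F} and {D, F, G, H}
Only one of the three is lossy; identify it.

Decomposition 2

Decomposition 1: common = {F}, closure = {D, F, G, H} → lossless.
Decomposition 2: common = {D}, closure = {D, G} → lossy.
Decomposition 3: common = {F}, closure = {D, F, G, H} → lossless.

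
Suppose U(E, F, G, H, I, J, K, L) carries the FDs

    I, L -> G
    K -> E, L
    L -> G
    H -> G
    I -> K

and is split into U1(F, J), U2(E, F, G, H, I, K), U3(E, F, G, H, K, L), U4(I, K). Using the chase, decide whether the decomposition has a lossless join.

Chase test. Columns are E, F, G, H, I, J, K, L; row i has aⱼ where attribute j ∈ Ui, else bᵢⱼ.
Initial tableau (one row per fragment):
  row 1: b11 a2 b13 b14 b15 a6 b17 b18
  row 2: a1 a2 a3 a4 a5 b26 a7 b28
  row 3: a1 a2 a3 a4 b35 b36 a7 a8
  row 4: b41 b42 b43 b44 a5 b46 a7 b48
Rows 2 and 3 agree on K; apply K→E, L and equate their E, L entries.
Rows 2 and 4 agree on K; apply K→E, L and equate their E, L entries.
Rows 2 and 4 agree on L; apply L→G and equate their G entries.
No row becomes fully distinguished — the join is lossy.

No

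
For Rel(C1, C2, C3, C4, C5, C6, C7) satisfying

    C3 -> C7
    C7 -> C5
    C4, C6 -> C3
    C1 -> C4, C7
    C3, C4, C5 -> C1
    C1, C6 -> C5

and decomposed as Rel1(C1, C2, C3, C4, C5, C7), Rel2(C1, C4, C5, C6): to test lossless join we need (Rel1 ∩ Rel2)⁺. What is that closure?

C1, C4, C5, C7

Rel1 ∩ Rel2 = {C1, C4, C5}.
C1 → C4, C7 applies, adding C7
Closure: {C1, C4, C5, C7}.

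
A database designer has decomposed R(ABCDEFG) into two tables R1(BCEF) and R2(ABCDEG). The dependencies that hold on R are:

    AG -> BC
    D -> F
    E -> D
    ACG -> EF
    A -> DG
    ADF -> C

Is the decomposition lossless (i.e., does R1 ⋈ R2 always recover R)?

Common attributes: R1 ∩ R2 = {BCE}.
Closure of {BCE}: E → D applies, adding D; D → F applies, adding F. So (BCE)⁺ = {BCDEF}.
This closure contains every attribute of R1, so R1 ∩ R2 → R1. The join is lossless.

Yes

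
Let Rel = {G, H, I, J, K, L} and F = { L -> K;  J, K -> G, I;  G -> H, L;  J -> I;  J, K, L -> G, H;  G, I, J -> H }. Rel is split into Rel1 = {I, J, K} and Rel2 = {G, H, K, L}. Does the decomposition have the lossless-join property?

No

Common attributes: Rel1 ∩ Rel2 = {K}.
No dependency enlarges {K}, so (K)⁺ = {K}.
The closure contains neither all of Rel1 = {I, J, K} nor all of Rel2 = {G, H, K, L}, so the common attributes are not a superkey of either fragment. The join is lossy.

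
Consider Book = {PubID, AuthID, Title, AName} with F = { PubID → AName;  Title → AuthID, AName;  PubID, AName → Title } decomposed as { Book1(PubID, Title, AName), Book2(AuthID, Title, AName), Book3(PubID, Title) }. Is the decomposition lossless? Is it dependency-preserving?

lossless and dependency-preserving

Lossless test (chase): Rows 1 and 3 agree on PubID; apply PubID→AName and equate their AName entries. Rows 1 and 2 agree on Title; apply Title→AuthID, AName and equate their AuthID, AName entries. Rows 1 and 3 agree on Title; apply Title→AuthID, AName and equate their AuthID, AName entries. Row 1 is now all distinguished symbols — the join is lossless.
Dependency preservation: every FD's attributes lie within a single fragment, so each can be enforced locally — preserved.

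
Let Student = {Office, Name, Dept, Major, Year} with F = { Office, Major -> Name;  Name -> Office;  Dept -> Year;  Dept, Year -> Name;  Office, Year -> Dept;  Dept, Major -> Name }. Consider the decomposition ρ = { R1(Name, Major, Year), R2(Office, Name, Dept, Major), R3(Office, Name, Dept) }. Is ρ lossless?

Chase test. Columns are Office, Name, Dept, Major, Year; row i has aⱼ where attribute j ∈ Ri, else bᵢⱼ.
Initial tableau (one row per fragment):
  row 1: b11 a2 b13 a4 a5
  row 2: a1 a2 a3 a4 b25
  row 3: a1 a2 a3 b34 b35
Rows 1 and 2 agree on Name; apply Name→Office and equate their Office entries.
Rows 2 and 3 agree on Dept; apply Dept→Year and equate their Year entries.
No row becomes fully distinguished — the join is lossy.

No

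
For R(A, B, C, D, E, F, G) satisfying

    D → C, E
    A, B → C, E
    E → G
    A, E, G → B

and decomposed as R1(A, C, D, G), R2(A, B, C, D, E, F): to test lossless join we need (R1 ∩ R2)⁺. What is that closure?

R1 ∩ R2 = {A, C, D}.
D → C, E applies, adding E
E → G applies, adding G
A, E, G → B applies, adding B
Closure: {A, B, C, D, E, G}.

A, B, C, D, E, G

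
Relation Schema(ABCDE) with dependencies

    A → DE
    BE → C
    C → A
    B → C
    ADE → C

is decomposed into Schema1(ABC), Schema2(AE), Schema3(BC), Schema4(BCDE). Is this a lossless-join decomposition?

Chase test. Columns are ABCDE; row i has aⱼ where attribute j ∈ Schemai, else bᵢⱼ.
Initial tableau (one row per fragment):
  row 1: a1 a2 a3 b14 b15
  row 2: a1 b22 b23 b24 a5
  row 3: b31 a2 a3 b34 b35
  row 4: b41 a2 a3 a4 a5
Rows 1 and 2 agree on A; apply A→DE and equate their DE entries.
Rows 1 and 3 agree on C; apply C→A and equate their A entries.
Rows 1 and 4 agree on C; apply C→A and equate their A entries.
Rows 1 and 2 agree on ADE; apply ADE→C and equate their C entries.
Rows 1 and 3 agree on A; apply A→DE and equate their DE entries.
Rows 1 and 4 agree on A; apply A→DE and equate their DE entries.
Row 1 is now all distinguished symbols — the join is lossless.

Yes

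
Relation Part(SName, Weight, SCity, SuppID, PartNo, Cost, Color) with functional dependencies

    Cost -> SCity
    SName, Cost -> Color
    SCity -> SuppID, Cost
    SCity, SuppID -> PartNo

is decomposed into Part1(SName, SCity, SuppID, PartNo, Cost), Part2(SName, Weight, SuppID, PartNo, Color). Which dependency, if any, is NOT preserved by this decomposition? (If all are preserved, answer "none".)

SName, Cost -> Color

Check SName, Cost → Color: no single fragment contains all of {SName, Cost, Color}, and the restricted closure of {SName, Cost} across the fragments never reaches {Color}.
Cost → SCity is preserved.
SCity → SuppID, Cost is preserved.
SCity, SuppID → PartNo is preserved.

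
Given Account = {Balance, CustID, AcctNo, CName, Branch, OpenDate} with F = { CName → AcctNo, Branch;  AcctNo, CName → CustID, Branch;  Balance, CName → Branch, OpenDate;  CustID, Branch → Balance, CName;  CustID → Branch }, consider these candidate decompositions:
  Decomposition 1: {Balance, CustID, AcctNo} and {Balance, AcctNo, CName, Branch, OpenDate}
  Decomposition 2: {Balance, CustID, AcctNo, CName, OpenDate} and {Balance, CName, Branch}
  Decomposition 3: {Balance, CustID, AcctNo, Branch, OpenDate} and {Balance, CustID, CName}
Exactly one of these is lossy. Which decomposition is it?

Decomposition 1: common = {Balance, AcctNo}, closure = {Balance, AcctNo} → lossy.
Decomposition 2: common = {Balance, CName}, closure = {Balance, CustID, AcctNo, CName, Branch, OpenDate} → lossless.
Decomposition 3: common = {Balance, CustID}, closure = {Balance, CustID, AcctNo, CName, Branch, OpenDate} → lossless.

Decomposition 1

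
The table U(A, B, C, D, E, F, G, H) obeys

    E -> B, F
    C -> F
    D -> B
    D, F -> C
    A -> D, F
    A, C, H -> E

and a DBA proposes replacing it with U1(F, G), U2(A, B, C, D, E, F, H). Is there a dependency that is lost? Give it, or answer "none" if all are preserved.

E → B, F lies within U2.
C → F lies within U2.
D → B lies within U2.
D, F → C lies within U2.
A → D, F lies within U2.
A, C, H → E lies within U2.
Every dependency is enforceable on the fragments, so the decomposition is dependency-preserving.

none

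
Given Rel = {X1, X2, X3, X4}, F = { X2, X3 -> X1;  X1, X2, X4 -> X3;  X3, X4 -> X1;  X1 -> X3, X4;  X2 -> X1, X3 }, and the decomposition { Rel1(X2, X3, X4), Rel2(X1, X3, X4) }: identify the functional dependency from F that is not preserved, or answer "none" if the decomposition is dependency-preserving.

none

X2, X3 → X1: restricted closure across fragments reaches X1.
X1, X2, X4 → X3: restricted closure across fragments reaches X3.
X3, X4 → X1 lies within Rel2.
X1 → X3, X4 lies within Rel2.
X2 → X1, X3: restricted closure across fragments reaches X1, X3.
Every dependency is enforceable on the fragments, so the decomposition is dependency-preserving.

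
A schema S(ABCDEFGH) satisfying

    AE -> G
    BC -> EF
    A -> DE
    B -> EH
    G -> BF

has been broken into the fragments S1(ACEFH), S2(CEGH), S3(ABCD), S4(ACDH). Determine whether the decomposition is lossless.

No

Chase test. Columns are ABCDEFGH; row i has aⱼ where attribute j ∈ Si, else bᵢⱼ.
Initial tableau (one row per fragment):
  row 1: a1 b12 a3 b14 a5 a6 b17 a8
  row 2: b21 b22 a3 b24 a5 b26 a7 a8
  row 3: a1 a2 a3 a4 b35 b36 b37 b38
  row 4: a1 b42 a3 a4 b45 b46 b47 a8
Rows 1 and 3 agree on A; apply A→DE and equate their DE entries.
Rows 1 and 4 agree on A; apply A→DE and equate their DE entries.
Rows 1 and 3 agree on AE; apply AE→G and equate their G entries.
Rows 1 and 4 agree on AE; apply AE→G and equate their G entries.
Rows 1 and 3 agree on G; apply G→BF and equate their BF entries.
Rows 1 and 4 agree on G; apply G→BF and equate their BF entries.
Rows 1 and 3 agree on B; apply B→EH and equate their EH entries.
No row becomes fully distinguished — the join is lossy.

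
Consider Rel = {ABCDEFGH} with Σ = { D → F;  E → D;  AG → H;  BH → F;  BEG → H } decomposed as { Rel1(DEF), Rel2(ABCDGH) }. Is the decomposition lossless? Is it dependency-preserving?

Lossless test: (D)⁺ = {DF}, which is a superkey of neither fragment — lossy.
Dependency preservation: the restricted closure of {BH} across the fragments never reaches {F}, so BH → F cannot be enforced without a join — not preserved.

lossy and not dependency-preserving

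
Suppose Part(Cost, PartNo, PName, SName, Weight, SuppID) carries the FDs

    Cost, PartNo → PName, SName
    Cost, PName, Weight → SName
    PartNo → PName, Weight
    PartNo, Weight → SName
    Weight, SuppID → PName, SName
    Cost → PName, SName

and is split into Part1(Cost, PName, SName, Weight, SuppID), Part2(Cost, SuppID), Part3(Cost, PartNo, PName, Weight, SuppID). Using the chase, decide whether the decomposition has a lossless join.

Yes

Chase test. Columns are Cost, PartNo, PName, SName, Weight, SuppID; row i has aⱼ where attribute j ∈ Parti, else bᵢⱼ.
Initial tableau (one row per fragment):
  row 1: a1 b12 a3 a4 a5 a6
  row 2: a1 b22 b23 b24 b25 a6
  row 3: a1 a2 a3 b34 a5 a6
Rows 1 and 3 agree on Cost, PName, Weight; apply Cost, PName, Weight→SName and equate their SName entries.
Rows 1 and 2 agree on Cost; apply Cost→PName, SName and equate their PName, SName entries.
Row 3 is now all distinguished symbols — the join is lossless.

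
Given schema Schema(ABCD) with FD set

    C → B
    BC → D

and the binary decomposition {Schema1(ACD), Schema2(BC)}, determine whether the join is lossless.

Common attributes: Schema1 ∩ Schema2 = {C}.
Closure of {C}: C → B applies, adding B; BC → D applies, adding D. So (C)⁺ = {BCD}.
This closure contains every attribute of Schema2, so Schema1 ∩ Schema2 → Schema2. The join is lossless.

Yes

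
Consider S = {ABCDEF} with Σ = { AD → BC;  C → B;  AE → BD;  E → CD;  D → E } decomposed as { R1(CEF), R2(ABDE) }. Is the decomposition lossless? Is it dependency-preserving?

Lossless test: (E)⁺ = {BCDE}, which is a superkey of neither fragment — lossy.
Dependency preservation: the restricted closure of {C} across the fragments never reaches {B}, so C → B cannot be enforced without a join — not preserved.

lossy and not dependency-preserving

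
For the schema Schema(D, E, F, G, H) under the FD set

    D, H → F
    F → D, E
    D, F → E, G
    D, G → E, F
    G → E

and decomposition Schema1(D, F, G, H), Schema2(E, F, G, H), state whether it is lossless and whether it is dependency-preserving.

lossless and dependency-preserving

Lossless test: (F, G, H)⁺ = {D, E, F, G, H}, which contains all of one fragment — lossless.
Dependency preservation: F → D, E; D, F → E, G; D, G → E, F are not contained in any single fragment, but the restricted closure of each left-hand side across the fragments still reaches the right-hand side; the remaining FDs each lie inside some fragment. All dependencies are preserved.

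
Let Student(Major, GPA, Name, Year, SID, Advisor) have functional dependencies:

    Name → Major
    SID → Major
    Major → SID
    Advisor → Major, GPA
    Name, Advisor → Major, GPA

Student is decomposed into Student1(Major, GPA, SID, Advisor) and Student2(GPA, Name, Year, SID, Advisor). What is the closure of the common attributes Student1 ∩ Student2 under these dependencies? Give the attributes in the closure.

Student1 ∩ Student2 = {GPA, SID, Advisor}.
SID → Major applies, adding Major
Closure: {Major, GPA, SID, Advisor}.

Major, GPA, SID, Advisor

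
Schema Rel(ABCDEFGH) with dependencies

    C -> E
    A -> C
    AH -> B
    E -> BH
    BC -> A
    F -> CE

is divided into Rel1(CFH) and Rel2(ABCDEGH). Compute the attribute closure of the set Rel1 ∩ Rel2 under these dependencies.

ABCEH

Rel1 ∩ Rel2 = {CH}.
C → E applies, adding E
E → BH applies, adding B
BC → A applies, adding A
Closure: {ABCEH}.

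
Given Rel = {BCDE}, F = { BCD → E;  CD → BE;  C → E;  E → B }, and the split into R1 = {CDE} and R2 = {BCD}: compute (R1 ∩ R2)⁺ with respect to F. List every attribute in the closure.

R1 ∩ R2 = {CD}.
CD → BE applies, adding BE
Closure: {BCDE}.

BCDE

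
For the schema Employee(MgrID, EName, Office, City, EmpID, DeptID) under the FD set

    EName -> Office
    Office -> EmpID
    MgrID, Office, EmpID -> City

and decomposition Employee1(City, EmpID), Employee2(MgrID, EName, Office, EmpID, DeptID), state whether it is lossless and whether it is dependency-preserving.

Lossless test: (EmpID)⁺ = {EmpID}, which is a superkey of neither fragment — lossy.
Dependency preservation: the restricted closure of {MgrID, Office, EmpID} across the fragments never reaches {City}, so MgrID, Office, EmpID → City cannot be enforced without a join — not preserved.

lossy and not dependency-preserving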